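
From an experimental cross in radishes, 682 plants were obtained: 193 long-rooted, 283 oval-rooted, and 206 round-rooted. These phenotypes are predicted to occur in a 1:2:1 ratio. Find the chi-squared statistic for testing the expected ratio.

20.226

Expected counts for N = 682 under a 1:2:1 ratio (total parts = 4):
  long-rooted: 682 × 1/4 = 170.5
  oval-rooted: 682 × 2/4 = 341
  round-rooted: 682 × 1/4 = 170.5
χ² = Σ (O − E)² / E
  long-rooted: (193 − 170.5)² / 170.5 = 2.9692
  oval-rooted: (283 − 341)² / 341 = 9.8651
  round-rooted: (206 − 170.5)² / 170.5 = 7.3915
χ² = 2.9692 + 9.8651 + 7.3915 = 20.2258 ≈ 20.226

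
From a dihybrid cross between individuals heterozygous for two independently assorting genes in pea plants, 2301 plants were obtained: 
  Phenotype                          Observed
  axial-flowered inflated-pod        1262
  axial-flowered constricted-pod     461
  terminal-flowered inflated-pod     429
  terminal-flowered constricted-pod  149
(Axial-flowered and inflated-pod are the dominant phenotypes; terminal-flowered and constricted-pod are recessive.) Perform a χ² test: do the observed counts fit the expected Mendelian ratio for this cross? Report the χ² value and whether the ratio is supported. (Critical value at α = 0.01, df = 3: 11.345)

A dihybrid F₂ with independent assortment and complete dominance at both loci gives a 9:3:3:1 phenotypic ratio.
The 9:3:3:1 ratio has 16 parts, so with N = 2301 the expected counts are:
  axial-flowered inflated-pod: 2301 × 9/16 = 1294.3125
  axial-flowered constricted-pod: 2301 × 3/16 = 431.4375
  terminal-flowered inflated-pod: 2301 × 3/16 = 431.4375
  terminal-flowered constricted-pod: 2301 × 1/16 = 143.8125
χ² = Σ (O − E)² / E
  axial-flowered inflated-pod: (1262 − 1294.3125)² / 1294.3125 = 0.8067
  axial-flowered constricted-pod: (461 − 431.4375)² / 431.4375 = 2.0257
  terminal-flowered inflated-pod: (429 − 431.4375)² / 431.4375 = 0.0138
  terminal-flowered constricted-pod: (149 − 143.8125)² / 143.8125 = 0.1871
χ² = 0.8067 + 2.0257 + 0.0138 + 0.1871 = 3.0333 ≈ 3.033
Degrees of freedom = 4 − 1 = 3; critical value at α = 0.01 is 11.345.
Since 3.033 < 11.345, we fail to reject the null hypothesis — the data are consistent with the 9:3:3:1 ratio.

3.033; consistent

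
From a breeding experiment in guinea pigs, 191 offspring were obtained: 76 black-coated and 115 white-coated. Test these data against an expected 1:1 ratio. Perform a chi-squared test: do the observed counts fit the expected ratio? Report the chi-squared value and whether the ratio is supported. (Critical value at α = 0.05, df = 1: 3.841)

The 1:1 ratio has 2 parts, so with N = 191 the expected counts are:
  black-coated: 191 × 1/2 = 95.5
  white-coated: 191 × 1/2 = 95.5
χ² = Σ (O − E)² / E
  black-coated: (76 − 95.5)² / 95.5 = 3.9817
  white-coated: (115 − 95.5)² / 95.5 = 3.9817
χ² = 3.9817 + 3.9817 = 7.9634 ≈ 7.963
Degrees of freedom = 2 − 1 = 1; critical value at α = 0.05 is 3.841.
Since 7.963 > 3.841, we reject the null hypothesis — the data do not fit the 1:1 ratio.

7.963; not consistent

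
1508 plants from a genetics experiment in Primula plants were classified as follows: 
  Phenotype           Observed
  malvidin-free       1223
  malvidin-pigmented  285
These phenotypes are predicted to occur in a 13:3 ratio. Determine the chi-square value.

The 13:3 ratio has 16 parts, so with N = 1508 the expected counts are:
  malvidin-free: 1508 × 13/16 = 1225.25
  malvidin-pigmented: 1508 × 3/16 = 282.75
χ² = Σ (O − E)² / E
  malvidin-free: (1223 − 1225.25)² / 1225.25 = 0.0041
  malvidin-pigmented: (285 − 282.75)² / 282.75 = 0.0179
χ² = 0.0041 + 0.0179 = 0.022

0.022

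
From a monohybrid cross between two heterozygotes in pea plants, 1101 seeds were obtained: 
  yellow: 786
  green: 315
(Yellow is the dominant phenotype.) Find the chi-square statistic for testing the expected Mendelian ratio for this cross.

7.654

For a monohybrid cross between heterozygotes with complete dominance, the expected phenotypic ratio is 3:1.
The 3:1 ratio has 4 parts, so with N = 1101 the expected counts are:
  yellow: 1101 × 3/4 = 825.75
  green: 1101 × 1/4 = 275.25
χ² = Σ (O − E)² / E
  yellow: (786 − 825.75)² / 825.75 = 1.9135
  green: (315 − 275.25)² / 275.25 = 5.7405
χ² = 1.9135 + 5.7405 = 7.654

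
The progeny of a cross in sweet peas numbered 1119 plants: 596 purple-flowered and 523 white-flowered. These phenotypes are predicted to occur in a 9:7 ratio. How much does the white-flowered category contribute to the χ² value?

Total ratio parts = 16. Expected numbers out of 1119:
  purple-flowered: 1119 × 9/16 = 629.4375
  white-flowered: 1119 × 7/16 = 489.5625
Contribution of white-flowered: (523 − 489.5625)² / 489.5625 = 2.2838

2.284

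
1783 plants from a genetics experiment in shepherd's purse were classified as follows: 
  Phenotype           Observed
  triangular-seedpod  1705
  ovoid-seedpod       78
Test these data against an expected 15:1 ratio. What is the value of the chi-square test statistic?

10.702

Expected counts for N = 1783 under a 15:1 ratio (total parts = 16):
  triangular-seedpod: 1783 × 15/16 = 1671.5625
  ovoid-seedpod: 1783 × 1/16 = 111.4375
χ² = Σ (O − E)² / E
  triangular-seedpod: (1705 − 1671.5625)² / 1671.5625 = 0.6689
  ovoid-seedpod: (78 − 111.4375)² / 111.4375 = 10.0331
χ² = 0.6689 + 10.0331 = 10.702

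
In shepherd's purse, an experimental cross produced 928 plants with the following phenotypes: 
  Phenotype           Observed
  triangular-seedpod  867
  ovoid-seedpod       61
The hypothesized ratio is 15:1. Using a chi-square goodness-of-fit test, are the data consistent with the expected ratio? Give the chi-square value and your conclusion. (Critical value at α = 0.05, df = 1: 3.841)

0.166; consistent

Total ratio parts = 16. Expected numbers out of 928:
  triangular-seedpod: 928 × 15/16 = 870
  ovoid-seedpod: 928 × 1/16 = 58
χ² = Σ (O − E)² / E
  triangular-seedpod: (867 − 870)² / 870 = 0.0103
  ovoid-seedpod: (61 − 58)² / 58 = 0.1552
χ² = 0.0103 + 0.1552 = 0.1655 ≈ 0.166
Degrees of freedom = 2 − 1 = 1; critical value at α = 0.05 is 3.841.
Since 0.166 < 3.841, we fail to reject the null hypothesis — the data are consistent with the 15:1 ratio.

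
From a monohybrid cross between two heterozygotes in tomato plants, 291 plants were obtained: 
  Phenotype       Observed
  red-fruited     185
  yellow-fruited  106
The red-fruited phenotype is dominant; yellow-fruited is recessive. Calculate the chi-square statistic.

For a monohybrid cross between heterozygotes with complete dominance, the expected phenotypic ratio is 3:1.
Total ratio parts = 4. Expected numbers out of 291:
  red-fruited: 291 × 3/4 = 218.25
  yellow-fruited: 291 × 1/4 = 72.75
χ² = Σ (O − E)² / E
  red-fruited: (185 − 218.25)² / 218.25 = 5.0656
  yellow-fruited: (106 − 72.75)² / 72.75 = 15.1967
χ² = 5.0656 + 15.1967 = 20.2623 ≈ 20.262

20.262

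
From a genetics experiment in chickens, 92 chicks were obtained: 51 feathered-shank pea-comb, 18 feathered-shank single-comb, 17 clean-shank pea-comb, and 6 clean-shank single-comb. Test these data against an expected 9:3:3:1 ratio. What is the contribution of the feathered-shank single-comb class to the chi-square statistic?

Under the 9:3:3:1 hypothesis (Σ ratio = 16, N = 92):
  feathered-shank pea-comb: 92 × 9/16 = 51.75
  feathered-shank single-comb: 92 × 3/16 = 17.25
  clean-shank pea-comb: 92 × 3/16 = 17.25
  clean-shank single-comb: 92 × 1/16 = 5.75
Contribution of feathered-shank single-comb: (18 − 17.25)² / 17.25 = 0.0326

0.033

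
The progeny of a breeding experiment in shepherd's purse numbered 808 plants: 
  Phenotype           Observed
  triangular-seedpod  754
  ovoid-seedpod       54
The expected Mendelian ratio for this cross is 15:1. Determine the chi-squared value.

0.259

Expected counts for N = 808 under a 15:1 ratio (total parts = 16):
  triangular-seedpod: 808 × 15/16 = 757.5
  ovoid-seedpod: 808 × 1/16 = 50.5
χ² = Σ (O − E)² / E
  triangular-seedpod: (754 − 757.5)² / 757.5 = 0.0162
  ovoid-seedpod: (54 − 50.5)² / 50.5 = 0.2426
χ² = 0.0162 + 0.2426 = 0.2588 ≈ 0.259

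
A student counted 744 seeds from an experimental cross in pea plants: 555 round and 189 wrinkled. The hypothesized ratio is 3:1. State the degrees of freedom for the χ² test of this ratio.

1

A goodness-of-fit test with 2 phenotype classes has df = 2 − 1 = 1.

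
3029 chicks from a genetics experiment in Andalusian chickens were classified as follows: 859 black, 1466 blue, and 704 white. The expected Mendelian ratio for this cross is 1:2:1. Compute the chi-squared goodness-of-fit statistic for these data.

Under the 1:2:1 hypothesis (Σ ratio = 4, N = 3029):
  black: 3029 × 1/4 = 757.25
  blue: 3029 × 2/4 = 1514.5
  white: 3029 × 1/4 = 757.25
χ² = Σ (O − E)² / E
  black: (859 − 757.25)² / 757.25 = 13.6719
  blue: (1466 − 1514.5)² / 1514.5 = 1.5532
  white: (704 − 757.25)² / 757.25 = 3.7446
χ² = 13.6719 + 1.5532 + 3.7446 = 18.9697 ≈ 18.970

18.970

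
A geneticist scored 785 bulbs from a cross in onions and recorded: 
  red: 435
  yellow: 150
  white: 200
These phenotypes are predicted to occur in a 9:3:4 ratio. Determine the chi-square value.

Expected counts for N = 785 under a 9:3:4 ratio (total parts = 16):
  red: 785 × 9/16 = 441.5625
  yellow: 785 × 3/16 = 147.1875
  white: 785 × 4/16 = 196.25
χ² = Σ (O − E)² / E
  red: (435 − 441.5625)² / 441.5625 = 0.0975
  yellow: (150 − 147.1875)² / 147.1875 = 0.0537
  white: (200 − 196.25)² / 196.25 = 0.0717
χ² = 0.0975 + 0.0537 + 0.0717 = 0.2229 ≈ 0.223

0.223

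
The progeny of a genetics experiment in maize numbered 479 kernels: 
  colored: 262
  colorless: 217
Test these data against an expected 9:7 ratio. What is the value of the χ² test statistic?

0.469

The 9:7 ratio has 16 parts, so with N = 479 the expected counts are:
  colored: 479 × 9/16 = 269.4375
  colorless: 479 × 7/16 = 209.5625
χ² = Σ (O − E)² / E
  colored: (262 − 269.4375)² / 269.4375 = 0.2053
  colorless: (217 − 209.5625)² / 209.5625 = 0.2640
χ² = 0.2053 + 0.2640 = 0.4693 ≈ 0.469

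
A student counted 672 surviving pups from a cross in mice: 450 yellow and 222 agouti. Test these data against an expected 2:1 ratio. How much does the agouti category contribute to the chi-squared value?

0.018

Expected counts for N = 672 under a 2:1 ratio (total parts = 3):
  yellow: 672 × 2/3 = 448
  agouti: 672 × 1/3 = 224
Contribution of agouti: (222 − 224)² / 224 = 0.0179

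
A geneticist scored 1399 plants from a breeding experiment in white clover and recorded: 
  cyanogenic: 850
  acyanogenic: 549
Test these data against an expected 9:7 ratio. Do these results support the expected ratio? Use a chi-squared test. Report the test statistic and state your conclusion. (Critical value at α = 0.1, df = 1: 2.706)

11.551; not consistent

Total ratio parts = 16. Expected numbers out of 1399:
  cyanogenic: 1399 × 9/16 = 786.9375
  acyanogenic: 1399 × 7/16 = 612.0625
χ² = Σ (O − E)² / E
  cyanogenic: (850 − 786.9375)² / 786.9375 = 5.0536
  acyanogenic: (549 − 612.0625)² / 612.0625 = 6.4975
χ² = 5.0536 + 6.4975 = 11.5511 ≈ 11.551
Degrees of freedom = 2 − 1 = 1; critical value at α = 0.1 is 2.706.
Since 11.551 > 2.706, we reject the null hypothesis — the data do not fit the 9:7 ratio.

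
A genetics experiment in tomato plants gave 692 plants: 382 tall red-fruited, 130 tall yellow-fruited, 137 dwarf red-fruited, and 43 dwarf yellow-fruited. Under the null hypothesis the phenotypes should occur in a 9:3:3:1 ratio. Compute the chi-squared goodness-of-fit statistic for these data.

Expected counts for N = 692 under a 9:3:3:1 ratio (total parts = 16):
  tall red-fruited: 692 × 9/16 = 389.25
  tall yellow-fruited: 692 × 3/16 = 129.75
  dwarf red-fruited: 692 × 3/16 = 129.75
  dwarf yellow-fruited: 692 × 1/16 = 43.25
χ² = Σ (O − E)² / E
  tall red-fruited: (382 − 389.25)² / 389.25 = 0.1350
  tall yellow-fruited: (130 − 129.75)² / 129.75 = 0.0005
  dwarf red-fruited: (137 − 129.75)² / 129.75 = 0.4051
  dwarf yellow-fruited: (43 − 43.25)² / 43.25 = 0.0014
χ² = 0.1350 + 0.0005 + 0.4051 + 0.0014 = 0.542

0.542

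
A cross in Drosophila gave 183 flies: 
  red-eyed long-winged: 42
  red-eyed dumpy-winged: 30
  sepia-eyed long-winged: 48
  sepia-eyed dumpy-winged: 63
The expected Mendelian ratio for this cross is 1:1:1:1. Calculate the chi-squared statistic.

12.344

Total ratio parts = 4. Expected numbers out of 183:
  red-eyed long-winged: 183 × 1/4 = 45.75
  red-eyed dumpy-winged: 183 × 1/4 = 45.75
  sepia-eyed long-winged: 183 × 1/4 = 45.75
  sepia-eyed dumpy-winged: 183 × 1/4 = 45.75
χ² = Σ (O − E)² / E
  red-eyed long-winged: (42 − 45.75)² / 45.75 = 0.3074
  red-eyed dumpy-winged: (30 − 45.75)² / 45.75 = 5.4221
  sepia-eyed long-winged: (48 − 45.75)² / 45.75 = 0.1107
  sepia-eyed dumpy-winged: (63 − 45.75)² / 45.75 = 6.5041
χ² = 0.3074 + 5.4221 + 0.1107 + 6.5041 = 12.3443 ≈ 12.344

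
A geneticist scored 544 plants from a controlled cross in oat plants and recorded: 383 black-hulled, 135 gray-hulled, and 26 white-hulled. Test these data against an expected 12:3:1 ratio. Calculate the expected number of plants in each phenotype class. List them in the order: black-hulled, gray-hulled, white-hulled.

408, 102, 34

Total ratio parts = 16. Expected numbers out of 544:
  black-hulled: 544 × 12/16 = 408
  gray-hulled: 544 × 3/16 = 102
  white-hulled: 544 × 1/16 = 34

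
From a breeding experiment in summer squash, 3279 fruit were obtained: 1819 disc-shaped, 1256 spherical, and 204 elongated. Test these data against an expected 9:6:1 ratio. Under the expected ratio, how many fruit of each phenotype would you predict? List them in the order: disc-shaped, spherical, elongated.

Under the 9:6:1 hypothesis (Σ ratio = 16, N = 3279):
  disc-shaped: 3279 × 9/16 = 1844.4375
  spherical: 3279 × 6/16 = 1229.625
  elongated: 3279 × 1/16 = 204.9375

1844.4375, 1229.625, 204.9375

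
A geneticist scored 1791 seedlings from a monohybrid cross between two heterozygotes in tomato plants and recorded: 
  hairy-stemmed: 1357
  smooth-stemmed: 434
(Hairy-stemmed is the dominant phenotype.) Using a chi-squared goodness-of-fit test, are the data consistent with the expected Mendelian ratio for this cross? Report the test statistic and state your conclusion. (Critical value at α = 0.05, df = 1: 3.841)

For a monohybrid cross between heterozygotes with complete dominance, the expected phenotypic ratio is 3:1.
Total ratio parts = 4. Expected numbers out of 1791:
  hairy-stemmed: 1791 × 3/4 = 1343.25
  smooth-stemmed: 1791 × 1/4 = 447.75
χ² = Σ (O − E)² / E
  hairy-stemmed: (1357 − 1343.25)² / 1343.25 = 0.1408
  smooth-stemmed: (434 − 447.75)² / 447.75 = 0.4223
χ² = 0.1408 + 0.4223 = 0.5631 ≈ 0.563
Degrees of freedom = 2 − 1 = 1; critical value at α = 0.05 is 3.841.
Since 0.563 < 3.841, we fail to reject the null hypothesis — the data are consistent with the 3:1 ratio.

0.563; consistent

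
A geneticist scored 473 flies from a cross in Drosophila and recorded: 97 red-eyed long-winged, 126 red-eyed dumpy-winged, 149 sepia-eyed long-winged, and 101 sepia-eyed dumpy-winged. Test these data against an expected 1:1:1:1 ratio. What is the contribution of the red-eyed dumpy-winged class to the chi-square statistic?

0.508

Expected counts for N = 473 under a 1:1:1:1 ratio (total parts = 4):
  red-eyed long-winged: 473 × 1/4 = 118.25
  red-eyed dumpy-winged: 473 × 1/4 = 118.25
  sepia-eyed long-winged: 473 × 1/4 = 118.25
  sepia-eyed dumpy-winged: 473 × 1/4 = 118.25
Contribution of red-eyed dumpy-winged: (126 − 118.25)² / 118.25 = 0.5079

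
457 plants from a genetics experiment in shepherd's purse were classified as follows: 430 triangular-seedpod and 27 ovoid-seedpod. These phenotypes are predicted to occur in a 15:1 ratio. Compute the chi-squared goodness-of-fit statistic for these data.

0.091

Expected counts for N = 457 under a 15:1 ratio (total parts = 16):
  triangular-seedpod: 457 × 15/16 = 428.4375
  ovoid-seedpod: 457 × 1/16 = 28.5625
χ² = Σ (O − E)² / E
  triangular-seedpod: (430 − 428.4375)² / 428.4375 = 0.0057
  ovoid-seedpod: (27 − 28.5625)² / 28.5625 = 0.0855
χ² = 0.0057 + 0.0855 = 0.0912 ≈ 0.091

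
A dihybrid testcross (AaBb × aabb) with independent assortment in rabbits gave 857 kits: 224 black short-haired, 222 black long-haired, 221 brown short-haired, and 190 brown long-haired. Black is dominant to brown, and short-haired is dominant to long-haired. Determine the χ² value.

A dihybrid testcross with independent assortment gives a 1:1:1:1 ratio.
Total ratio parts = 4. Expected numbers out of 857:
  black short-haired: 857 × 1/4 = 214.25
  black long-haired: 857 × 1/4 = 214.25
  brown short-haired: 857 × 1/4 = 214.25
  brown long-haired: 857 × 1/4 = 214.25
χ² = Σ (O − E)² / E
  black short-haired: (224 − 214.25)² / 214.25 = 0.4437
  black long-haired: (222 − 214.25)² / 214.25 = 0.2803
  brown short-haired: (221 − 214.25)² / 214.25 = 0.2127
  brown long-haired: (190 − 214.25)² / 214.25 = 2.7447
χ² = 0.4437 + 0.2803 + 0.2127 + 2.7447 = 3.6814 ≈ 3.681

3.681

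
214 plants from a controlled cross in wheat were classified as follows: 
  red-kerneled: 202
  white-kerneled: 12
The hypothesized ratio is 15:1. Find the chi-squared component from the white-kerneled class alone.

Expected counts for N = 214 under a 15:1 ratio (total parts = 16):
  red-kerneled: 214 × 15/16 = 200.625
  white-kerneled: 214 × 1/16 = 13.375
Contribution of white-kerneled: (12 − 13.375)² / 13.375 = 0.1414

0.141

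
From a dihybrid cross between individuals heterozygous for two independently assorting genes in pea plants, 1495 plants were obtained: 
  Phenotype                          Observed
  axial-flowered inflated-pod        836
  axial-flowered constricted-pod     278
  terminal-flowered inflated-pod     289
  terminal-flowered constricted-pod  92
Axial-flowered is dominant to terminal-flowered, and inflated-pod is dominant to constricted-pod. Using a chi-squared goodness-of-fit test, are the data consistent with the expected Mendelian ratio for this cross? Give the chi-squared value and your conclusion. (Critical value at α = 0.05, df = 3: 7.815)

0.339; consistent

A dihybrid F₂ with independent assortment and complete dominance at both loci gives a 9:3:3:1 phenotypic ratio.
Under the 9:3:3:1 hypothesis (Σ ratio = 16, N = 1495):
  axial-flowered inflated-pod: 1495 × 9/16 = 840.9375
  axial-flowered constricted-pod: 1495 × 3/16 = 280.3125
  terminal-flowered inflated-pod: 1495 × 3/16 = 280.3125
  terminal-flowered constricted-pod: 1495 × 1/16 = 93.4375
χ² = Σ (O − E)² / E
  axial-flowered inflated-pod: (836 − 840.9375)² / 840.9375 = 0.0290
  axial-flowered constricted-pod: (278 − 280.3125)² / 280.3125 = 0.0191
  terminal-flowered inflated-pod: (289 − 280.3125)² / 280.3125 = 0.2692
  terminal-flowered constricted-pod: (92 − 93.4375)² / 93.4375 = 0.0221
χ² = 0.0290 + 0.0191 + 0.2692 + 0.0221 = 0.3394 ≈ 0.339
Degrees of freedom = 4 − 1 = 3; critical value at α = 0.05 is 7.815.
Since 0.339 < 7.815, we fail to reject the null hypothesis — the data are consistent with the 9:3:3:1 ratio.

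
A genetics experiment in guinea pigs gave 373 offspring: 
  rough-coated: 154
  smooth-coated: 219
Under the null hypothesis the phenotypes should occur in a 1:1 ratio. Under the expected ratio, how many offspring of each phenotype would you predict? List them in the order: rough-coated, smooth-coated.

Total ratio parts = 2. Expected numbers out of 373:
  rough-coated: 373 × 1/2 = 186.5
  smooth-coated: 373 × 1/2 = 186.5

186.5, 186.5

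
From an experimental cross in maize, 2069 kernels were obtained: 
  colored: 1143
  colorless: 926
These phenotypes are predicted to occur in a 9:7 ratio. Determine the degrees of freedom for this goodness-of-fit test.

1

A goodness-of-fit test with 2 phenotype classes has df = 2 − 1 = 1.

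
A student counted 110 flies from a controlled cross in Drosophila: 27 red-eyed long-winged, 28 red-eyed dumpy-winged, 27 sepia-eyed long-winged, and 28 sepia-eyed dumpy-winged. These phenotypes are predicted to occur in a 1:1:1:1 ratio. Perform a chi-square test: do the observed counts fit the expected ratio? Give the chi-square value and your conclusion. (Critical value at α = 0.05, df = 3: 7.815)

Total ratio parts = 4. Expected numbers out of 110:
  red-eyed long-winged: 110 × 1/4 = 27.5
  red-eyed dumpy-winged: 110 × 1/4 = 27.5
  sepia-eyed long-winged: 110 × 1/4 = 27.5
  sepia-eyed dumpy-winged: 110 × 1/4 = 27.5
χ² = Σ (O − E)² / E
  red-eyed long-winged: (27 − 27.5)² / 27.5 = 0.0091
  red-eyed dumpy-winged: (28 − 27.5)² / 27.5 = 0.0091
  sepia-eyed long-winged: (27 − 27.5)² / 27.5 = 0.0091
  sepia-eyed dumpy-winged: (28 − 27.5)² / 27.5 = 0.0091
χ² = 0.0091 + 0.0091 + 0.0091 + 0.0091 = 0.0364 ≈ 0.036
Degrees of freedom = 4 − 1 = 3; critical value at α = 0.05 is 7.815.
Since 0.036 < 7.815, we fail to reject the null hypothesis — the data are consistent with the 1:1:1:1 ratio.

0.036; consistent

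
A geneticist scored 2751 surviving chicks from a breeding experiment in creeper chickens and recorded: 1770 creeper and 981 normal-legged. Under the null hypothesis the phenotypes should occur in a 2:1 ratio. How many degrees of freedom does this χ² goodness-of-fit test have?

A goodness-of-fit test with 2 phenotype classes has df = 2 − 1 = 1.

1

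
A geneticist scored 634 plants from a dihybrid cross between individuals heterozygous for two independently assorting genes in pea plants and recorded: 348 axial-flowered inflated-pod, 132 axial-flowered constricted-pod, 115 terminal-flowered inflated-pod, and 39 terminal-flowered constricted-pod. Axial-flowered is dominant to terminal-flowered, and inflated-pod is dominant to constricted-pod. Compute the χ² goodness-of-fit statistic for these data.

1.794

A dihybrid F₂ with independent assortment and complete dominance at both loci gives a 9:3:3:1 phenotypic ratio.
Total ratio parts = 16. Expected numbers out of 634:
  axial-flowered inflated-pod: 634 × 9/16 = 356.625
  axial-flowered constricted-pod: 634 × 3/16 = 118.875
  terminal-flowered inflated-pod: 634 × 3/16 = 118.875
  terminal-flowered constricted-pod: 634 × 1/16 = 39.625
χ² = Σ (O − E)² / E
  axial-flowered inflated-pod: (348 − 356.625)² / 356.625 = 0.2086
  axial-flowered constricted-pod: (132 − 118.875)² / 118.875 = 1.4491
  terminal-flowered inflated-pod: (115 − 118.875)² / 118.875 = 0.1263
  terminal-flowered constricted-pod: (39 − 39.625)² / 39.625 = 0.0099
χ² = 0.2086 + 1.4491 + 0.1263 + 0.0099 = 1.7939 ≈ 1.794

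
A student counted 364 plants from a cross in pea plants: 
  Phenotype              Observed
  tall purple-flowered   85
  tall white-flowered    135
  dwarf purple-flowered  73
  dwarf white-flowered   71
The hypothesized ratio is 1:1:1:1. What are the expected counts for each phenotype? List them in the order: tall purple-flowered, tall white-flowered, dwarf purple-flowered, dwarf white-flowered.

91, 91, 91, 91

Under the 1:1:1:1 hypothesis (Σ ratio = 4, N = 364):
  tall purple-flowered: 364 × 1/4 = 91
  tall white-flowered: 364 × 1/4 = 91
  dwarf purple-flowered: 364 × 1/4 = 91
  dwarf white-flowered: 364 × 1/4 = 91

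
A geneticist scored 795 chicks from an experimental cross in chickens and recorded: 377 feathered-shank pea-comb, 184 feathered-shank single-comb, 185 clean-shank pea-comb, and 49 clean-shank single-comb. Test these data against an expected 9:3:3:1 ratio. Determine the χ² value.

Total ratio parts = 16. Expected numbers out of 795:
  feathered-shank pea-comb: 795 × 9/16 = 447.1875
  feathered-shank single-comb: 795 × 3/16 = 149.0625
  clean-shank pea-comb: 795 × 3/16 = 149.0625
  clean-shank single-comb: 795 × 1/16 = 49.6875
χ² = Σ (O − E)² / E
  feathered-shank pea-comb: (377 − 447.1875)² / 447.1875 = 11.0162
  feathered-shank single-comb: (184 − 149.0625)² / 149.0625 = 8.1887
  clean-shank pea-comb: (185 − 149.0625)² / 149.0625 = 8.6642
  clean-shank single-comb: (49 − 49.6875)² / 49.6875 = 0.0095
χ² = 11.0162 + 8.1887 + 8.6642 + 0.0095 = 27.8786 ≈ 27.879

27.879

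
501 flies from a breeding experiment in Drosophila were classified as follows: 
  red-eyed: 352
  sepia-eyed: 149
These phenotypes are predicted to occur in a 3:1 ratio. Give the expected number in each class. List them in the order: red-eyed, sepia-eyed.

375.75, 125.25

Total ratio parts = 4. Expected numbers out of 501:
  red-eyed: 501 × 3/4 = 375.75
  sepia-eyed: 501 × 1/4 = 125.25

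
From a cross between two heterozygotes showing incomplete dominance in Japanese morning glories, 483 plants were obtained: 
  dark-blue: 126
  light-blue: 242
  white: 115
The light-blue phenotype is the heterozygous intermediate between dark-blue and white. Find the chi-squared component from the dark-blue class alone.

0.228

With incomplete dominance, a heterozygote × heterozygote cross gives a 1:2:1 phenotypic ratio.
Under the 1:2:1 hypothesis (Σ ratio = 4, N = 483):
  dark-blue: 483 × 1/4 = 120.75
  light-blue: 483 × 2/4 = 241.5
  white: 483 × 1/4 = 120.75
Contribution of dark-blue: (126 − 120.75)² / 120.75 = 0.2283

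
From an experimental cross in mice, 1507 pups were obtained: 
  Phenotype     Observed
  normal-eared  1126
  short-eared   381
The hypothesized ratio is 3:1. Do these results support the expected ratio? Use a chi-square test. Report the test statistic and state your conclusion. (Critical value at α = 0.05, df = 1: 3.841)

0.064; consistent

Total ratio parts = 4. Expected numbers out of 1507:
  normal-eared: 1507 × 3/4 = 1130.25
  short-eared: 1507 × 1/4 = 376.75
χ² = Σ (O − E)² / E
  normal-eared: (1126 − 1130.25)² / 1130.25 = 0.0160
  short-eared: (381 − 376.75)² / 376.75 = 0.0479
χ² = 0.0160 + 0.0479 = 0.0639 ≈ 0.064
Degrees of freedom = 2 − 1 = 1; critical value at α = 0.05 is 3.841.
Since 0.064 < 3.841, we fail to reject the null hypothesis — the data are consistent with the 3:1 ratio.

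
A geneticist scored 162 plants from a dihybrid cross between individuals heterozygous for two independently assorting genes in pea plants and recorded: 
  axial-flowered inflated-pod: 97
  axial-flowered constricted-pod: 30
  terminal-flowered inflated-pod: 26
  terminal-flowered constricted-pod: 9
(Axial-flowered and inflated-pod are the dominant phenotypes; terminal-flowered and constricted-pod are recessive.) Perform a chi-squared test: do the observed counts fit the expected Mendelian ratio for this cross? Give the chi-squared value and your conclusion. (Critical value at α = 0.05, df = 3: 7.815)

1.139; consistent

A dihybrid F₂ with independent assortment and complete dominance at both loci gives a 9:3:3:1 phenotypic ratio.
Expected counts for N = 162 under a 9:3:3:1 ratio (total parts = 16):
  axial-flowered inflated-pod: 162 × 9/16 = 91.125
  axial-flowered constricted-pod: 162 × 3/16 = 30.375
  terminal-flowered inflated-pod: 162 × 3/16 = 30.375
  terminal-flowered constricted-pod: 162 × 1/16 = 10.125
χ² = Σ (O − E)² / E
  axial-flowered inflated-pod: (97 − 91.125)² / 91.125 = 0.3788
  axial-flowered constricted-pod: (30 − 30.375)² / 30.375 = 0.0046
  terminal-flowered inflated-pod: (26 − 30.375)² / 30.375 = 0.6301
  terminal-flowered constricted-pod: (9 − 10.125)² / 10.125 = 0.1250
χ² = 0.3788 + 0.0046 + 0.6301 + 0.1250 = 1.1385 ≈ 1.139
Degrees of freedom = 4 − 1 = 3; critical value at α = 0.05 is 7.815.
Since 1.139 < 7.815, we fail to reject the null hypothesis — the data are consistent with the 9:3:3:1 ratio.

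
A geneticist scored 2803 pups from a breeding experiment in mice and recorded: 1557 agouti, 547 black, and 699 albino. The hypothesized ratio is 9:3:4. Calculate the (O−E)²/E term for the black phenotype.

0.874

Expected counts for N = 2803 under a 9:3:4 ratio (total parts = 16):
  agouti: 2803 × 9/16 = 1576.6875
  black: 2803 × 3/16 = 525.5625
  albino: 2803 × 4/16 = 700.75
Contribution of black: (547 − 525.5625)² / 525.5625 = 0.8744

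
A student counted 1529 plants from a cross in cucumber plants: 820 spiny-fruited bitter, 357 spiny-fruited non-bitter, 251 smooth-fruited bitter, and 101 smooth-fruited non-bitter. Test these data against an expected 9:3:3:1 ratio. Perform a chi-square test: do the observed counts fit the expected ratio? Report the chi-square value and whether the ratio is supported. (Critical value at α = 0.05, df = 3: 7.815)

23.863; not consistent

The 9:3:3:1 ratio has 16 parts, so with N = 1529 the expected counts are:
  spiny-fruited bitter: 1529 × 9/16 = 860.0625
  spiny-fruited non-bitter: 1529 × 3/16 = 286.6875
  smooth-fruited bitter: 1529 × 3/16 = 286.6875
  smooth-fruited non-bitter: 1529 × 1/16 = 95.5625
χ² = Σ (O − E)² / E
  spiny-fruited bitter: (820 − 860.0625)² / 860.0625 = 1.8661
  spiny-fruited non-bitter: (357 − 286.6875)² / 286.6875 = 17.2447
  smooth-fruited bitter: (251 − 286.6875)² / 286.6875 = 4.4425
  smooth-fruited non-bitter: (101 − 95.5625)² / 95.5625 = 0.3094
χ² = 1.8661 + 17.2447 + 4.4425 + 0.3094 = 23.8627 ≈ 23.863
Degrees of freedom = 4 − 1 = 3; critical value at α = 0.05 is 7.815.
Since 23.863 > 7.815, we reject the null hypothesis — the data do not fit the 9:3:3:1 ratio.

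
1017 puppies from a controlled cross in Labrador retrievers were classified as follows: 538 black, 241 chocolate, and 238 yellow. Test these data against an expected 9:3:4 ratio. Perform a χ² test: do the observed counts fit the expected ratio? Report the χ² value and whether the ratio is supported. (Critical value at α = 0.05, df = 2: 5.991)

16.342; not consistent

Expected counts for N = 1017 under a 9:3:4 ratio (total parts = 16):
  black: 1017 × 9/16 = 572.0625
  chocolate: 1017 × 3/16 = 190.6875
  yellow: 1017 × 4/16 = 254.25
χ² = Σ (O − E)² / E
  black: (538 − 572.0625)² / 572.0625 = 2.0282
  chocolate: (241 − 190.6875)² / 190.6875 = 13.2748
  yellow: (238 − 254.25)² / 254.25 = 1.0386
χ² = 2.0282 + 13.2748 + 1.0386 = 16.3416 ≈ 16.342
Degrees of freedom = 3 − 1 = 2; critical value at α = 0.05 is 5.991.
Since 16.342 > 5.991, we reject the null hypothesis — the data do not fit the 9:3:4 ratio.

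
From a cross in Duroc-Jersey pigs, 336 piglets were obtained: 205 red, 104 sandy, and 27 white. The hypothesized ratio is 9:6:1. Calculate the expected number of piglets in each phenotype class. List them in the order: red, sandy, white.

189, 126, 21

Expected counts for N = 336 under a 9:6:1 ratio (total parts = 16):
  red: 336 × 9/16 = 189
  sandy: 336 × 6/16 = 126
  white: 336 × 1/16 = 21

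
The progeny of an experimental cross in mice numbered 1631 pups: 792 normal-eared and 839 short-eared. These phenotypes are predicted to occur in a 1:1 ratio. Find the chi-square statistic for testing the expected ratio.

The 1:1 ratio has 2 parts, so with N = 1631 the expected counts are:
  normal-eared: 1631 × 1/2 = 815.5
  short-eared: 1631 × 1/2 = 815.5
χ² = Σ (O − E)² / E
  normal-eared: (792 − 815.5)² / 815.5 = 0.6772
  short-eared: (839 − 815.5)² / 815.5 = 0.6772
χ² = 0.6772 + 0.6772 = 1.3544 ≈ 1.354

1.354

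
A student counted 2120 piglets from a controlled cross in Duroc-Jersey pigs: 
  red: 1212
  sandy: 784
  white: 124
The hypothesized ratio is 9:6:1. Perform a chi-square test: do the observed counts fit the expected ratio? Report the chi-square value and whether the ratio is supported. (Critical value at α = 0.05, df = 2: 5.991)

1.016; consistent

The 9:6:1 ratio has 16 parts, so with N = 2120 the expected counts are:
  red: 2120 × 9/16 = 1192.5
  sandy: 2120 × 6/16 = 795
  white: 2120 × 1/16 = 132.5
χ² = Σ (O − E)² / E
  red: (1212 − 1192.5)² / 1192.5 = 0.3189
  sandy: (784 − 795)² / 795 = 0.1522
  white: (124 − 132.5)² / 132.5 = 0.5453
χ² = 0.3189 + 0.1522 + 0.5453 = 1.0164 ≈ 1.016
Degrees of freedom = 3 − 1 = 2; critical value at α = 0.05 is 5.991.
Since 1.016 < 5.991, we fail to reject the null hypothesis — the data are consistent with the 9:6:1 ratio.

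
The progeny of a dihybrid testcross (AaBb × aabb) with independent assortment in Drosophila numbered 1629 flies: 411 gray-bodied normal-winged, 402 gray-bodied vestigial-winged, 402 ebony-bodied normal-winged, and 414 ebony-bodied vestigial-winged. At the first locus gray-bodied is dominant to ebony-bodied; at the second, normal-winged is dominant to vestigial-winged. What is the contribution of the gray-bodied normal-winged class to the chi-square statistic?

A dihybrid testcross with independent assortment gives a 1:1:1:1 ratio.
Under the 1:1:1:1 hypothesis (Σ ratio = 4, N = 1629):
  gray-bodied normal-winged: 1629 × 1/4 = 407.25
  gray-bodied vestigial-winged: 1629 × 1/4 = 407.25
  ebony-bodied normal-winged: 1629 × 1/4 = 407.25
  ebony-bodied vestigial-winged: 1629 × 1/4 = 407.25
Contribution of gray-bodied normal-winged: (411 − 407.25)² / 407.25 = 0.0345

0.035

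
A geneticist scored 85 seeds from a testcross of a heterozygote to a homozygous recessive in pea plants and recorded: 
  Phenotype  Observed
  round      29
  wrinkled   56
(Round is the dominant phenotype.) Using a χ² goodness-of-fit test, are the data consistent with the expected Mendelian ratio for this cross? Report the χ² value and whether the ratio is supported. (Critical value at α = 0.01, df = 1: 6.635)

A testcross of a heterozygote (Aa × aa) gives a 1:1 phenotypic ratio.
Total ratio parts = 2. Expected numbers out of 85:
  round: 85 × 1/2 = 42.5
  wrinkled: 85 × 1/2 = 42.5
χ² = Σ (O − E)² / E
  round: (29 − 42.5)² / 42.5 = 4.2882
  wrinkled: (56 − 42.5)² / 42.5 = 4.2882
χ² = 4.2882 + 4.2882 = 8.5764 ≈ 8.576
Degrees of freedom = 2 − 1 = 1; critical value at α = 0.01 is 6.635.
Since 8.576 > 6.635, we reject the null hypothesis — the data do not fit the 1:1 ratio.

8.576; not consistent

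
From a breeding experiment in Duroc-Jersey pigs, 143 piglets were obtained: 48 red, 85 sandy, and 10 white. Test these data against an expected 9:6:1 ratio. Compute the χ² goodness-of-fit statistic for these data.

The 9:6:1 ratio has 16 parts, so with N = 143 the expected counts are:
  red: 143 × 9/16 = 80.4375
  sandy: 143 × 6/16 = 53.625
  white: 143 × 1/16 = 8.9375
χ² = Σ (O − E)² / E
  red: (48 − 80.4375)² / 80.4375 = 13.0809
  sandy: (85 − 53.625)² / 53.625 = 18.3569
  white: (10 − 8.9375)² / 8.9375 = 0.1263
χ² = 13.0809 + 18.3569 + 0.1263 = 31.5641 ≈ 31.564

31.564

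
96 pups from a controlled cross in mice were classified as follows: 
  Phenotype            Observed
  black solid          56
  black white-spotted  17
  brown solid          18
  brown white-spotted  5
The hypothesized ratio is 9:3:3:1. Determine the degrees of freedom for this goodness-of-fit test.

A goodness-of-fit test with 4 phenotype classes has df = 4 − 1 = 3.

3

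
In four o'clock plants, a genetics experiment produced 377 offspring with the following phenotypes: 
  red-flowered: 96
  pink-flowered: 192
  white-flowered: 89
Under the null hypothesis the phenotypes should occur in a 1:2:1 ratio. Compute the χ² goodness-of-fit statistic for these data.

Expected counts for N = 377 under a 1:2:1 ratio (total parts = 4):
  red-flowered: 377 × 1/4 = 94.25
  pink-flowered: 377 × 2/4 = 188.5
  white-flowered: 377 × 1/4 = 94.25
χ² = Σ (O − E)² / E
  red-flowered: (96 − 94.25)² / 94.25 = 0.0325
  pink-flowered: (192 − 188.5)² / 188.5 = 0.0650
  white-flowered: (89 − 94.25)² / 94.25 = 0.2924
χ² = 0.0325 + 0.0650 + 0.2924 = 0.3899 ≈ 0.390

0.390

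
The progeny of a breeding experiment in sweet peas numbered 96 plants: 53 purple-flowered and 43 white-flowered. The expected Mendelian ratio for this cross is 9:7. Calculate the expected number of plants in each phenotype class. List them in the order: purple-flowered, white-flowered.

Total ratio parts = 16. Expected numbers out of 96:
  purple-flowered: 96 × 9/16 = 54
  white-flowered: 96 × 7/16 = 42

54, 42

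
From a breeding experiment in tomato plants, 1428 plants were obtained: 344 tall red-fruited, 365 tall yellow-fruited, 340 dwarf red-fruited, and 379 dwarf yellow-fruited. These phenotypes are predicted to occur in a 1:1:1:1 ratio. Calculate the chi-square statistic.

Total ratio parts = 4. Expected numbers out of 1428:
  tall red-fruited: 1428 × 1/4 = 357
  tall yellow-fruited: 1428 × 1/4 = 357
  dwarf red-fruited: 1428 × 1/4 = 357
  dwarf yellow-fruited: 1428 × 1/4 = 357
χ² = Σ (O − E)² / E
  tall red-fruited: (344 − 357)² / 357 = 0.4734
  tall yellow-fruited: (365 − 357)² / 357 = 0.1793
  dwarf red-fruited: (340 − 357)² / 357 = 0.8095
  dwarf yellow-fruited: (379 − 357)² / 357 = 1.3557
χ² = 0.4734 + 0.1793 + 0.8095 + 1.3557 = 2.8179 ≈ 2.818

2.818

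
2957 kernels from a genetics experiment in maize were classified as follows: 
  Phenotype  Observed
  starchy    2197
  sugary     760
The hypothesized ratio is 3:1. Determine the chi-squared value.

Under the 3:1 hypothesis (Σ ratio = 4, N = 2957):
  starchy: 2957 × 3/4 = 2217.75
  sugary: 2957 × 1/4 = 739.25
χ² = Σ (O − E)² / E
  starchy: (2197 − 2217.75)² / 2217.75 = 0.1941
  sugary: (760 − 739.25)² / 739.25 = 0.5824
χ² = 0.1941 + 0.5824 = 0.7765 ≈ 0.777

0.777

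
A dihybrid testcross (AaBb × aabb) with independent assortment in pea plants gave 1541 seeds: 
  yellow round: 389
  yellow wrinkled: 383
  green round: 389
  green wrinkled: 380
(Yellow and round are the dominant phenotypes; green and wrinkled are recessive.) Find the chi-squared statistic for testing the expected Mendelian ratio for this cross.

0.158

A dihybrid testcross with independent assortment gives a 1:1:1:1 ratio.
The 1:1:1:1 ratio has 4 parts, so with N = 1541 the expected counts are:
  yellow round: 1541 × 1/4 = 385.25
  yellow wrinkled: 1541 × 1/4 = 385.25
  green round: 1541 × 1/4 = 385.25
  green wrinkled: 1541 × 1/4 = 385.25
χ² = Σ (O − E)² / E
  yellow round: (389 − 385.25)² / 385.25 = 0.0365
  yellow wrinkled: (383 − 385.25)² / 385.25 = 0.0131
  green round: (389 − 385.25)² / 385.25 = 0.0365
  green wrinkled: (380 − 385.25)² / 385.25 = 0.0715
χ² = 0.0365 + 0.0131 + 0.0365 + 0.0715 = 0.1576 ≈ 0.158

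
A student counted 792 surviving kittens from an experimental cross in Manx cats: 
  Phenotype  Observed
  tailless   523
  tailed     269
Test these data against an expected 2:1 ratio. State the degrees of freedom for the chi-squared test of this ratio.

A goodness-of-fit test with 2 phenotype classes has df = 2 − 1 = 1.

1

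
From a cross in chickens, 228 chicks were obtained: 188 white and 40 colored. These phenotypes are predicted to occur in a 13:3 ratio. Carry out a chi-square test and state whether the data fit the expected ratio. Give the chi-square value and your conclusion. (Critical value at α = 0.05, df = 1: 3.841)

Under the 13:3 hypothesis (Σ ratio = 16, N = 228):
  white: 228 × 13/16 = 185.25
  colored: 228 × 3/16 = 42.75
χ² = Σ (O − E)² / E
  white: (188 − 185.25)² / 185.25 = 0.0408
  colored: (40 − 42.75)² / 42.75 = 0.1769
χ² = 0.0408 + 0.1769 = 0.2177 ≈ 0.218
Degrees of freedom = 2 − 1 = 1; critical value at α = 0.05 is 3.841.
Since 0.218 < 3.841, we fail to reject the null hypothesis — the data are consistent with the 13:3 ratio.

0.218; consistent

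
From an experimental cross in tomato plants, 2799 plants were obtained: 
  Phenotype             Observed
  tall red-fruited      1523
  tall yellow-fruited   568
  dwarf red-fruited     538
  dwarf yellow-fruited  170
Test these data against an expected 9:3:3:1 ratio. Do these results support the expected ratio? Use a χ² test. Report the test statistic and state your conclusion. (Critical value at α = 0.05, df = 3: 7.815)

5.705; consistent

The 9:3:3:1 ratio has 16 parts, so with N = 2799 the expected counts are:
  tall red-fruited: 2799 × 9/16 = 1574.4375
  tall yellow-fruited: 2799 × 3/16 = 524.8125
  dwarf red-fruited: 2799 × 3/16 = 524.8125
  dwarf yellow-fruited: 2799 × 1/16 = 174.9375
χ² = Σ (O − E)² / E
  tall red-fruited: (1523 − 1574.4375)² / 1574.4375 = 1.6805
  tall yellow-fruited: (568 − 524.8125)² / 524.8125 = 3.5540
  dwarf red-fruited: (538 − 524.8125)² / 524.8125 = 0.3314
  dwarf yellow-fruited: (170 − 174.9375)² / 174.9375 = 0.1394
χ² = 1.6805 + 3.5540 + 0.3314 + 0.1394 = 5.7053 ≈ 5.705
Degrees of freedom = 4 − 1 = 3; critical value at α = 0.05 is 7.815.
Since 5.705 < 7.815, we fail to reject the null hypothesis — the data are consistent with the 9:3:3:1 ratio.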